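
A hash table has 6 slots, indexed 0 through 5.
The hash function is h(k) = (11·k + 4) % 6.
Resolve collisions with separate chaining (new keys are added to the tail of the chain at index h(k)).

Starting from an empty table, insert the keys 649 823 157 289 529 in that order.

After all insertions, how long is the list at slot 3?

Insert 649: h=3, bucket 3 empty -> new chain.
Insert 823: h=3, bucket 3 nonempty -> append to chain.
Insert 157: h=3, bucket 3 nonempty -> append to chain.
Insert 289: h=3, bucket 3 nonempty -> append to chain.
Insert 529: h=3, bucket 3 nonempty -> append to chain.
Final buckets:
0: -
1: -
2: -
3: 649 -> 823 -> 157 -> 289 -> 529
4: -
5: -

5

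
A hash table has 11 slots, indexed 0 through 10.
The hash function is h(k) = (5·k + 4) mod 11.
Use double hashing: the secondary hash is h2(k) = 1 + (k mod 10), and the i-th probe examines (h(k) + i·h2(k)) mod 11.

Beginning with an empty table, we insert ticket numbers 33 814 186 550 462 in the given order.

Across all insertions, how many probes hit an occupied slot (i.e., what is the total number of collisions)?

33: h=4 => slot 4
814: h=4, h2=5, probe 4,9 => slot 9
186: h=10 => slot 10
550: h=4, h2=1, probe 4,5 => slot 5
462: h=4, h2=3, probe 4,7 => slot 7
Table: [., ., ., ., 33, 550, ., 462, ., 814, 186]

3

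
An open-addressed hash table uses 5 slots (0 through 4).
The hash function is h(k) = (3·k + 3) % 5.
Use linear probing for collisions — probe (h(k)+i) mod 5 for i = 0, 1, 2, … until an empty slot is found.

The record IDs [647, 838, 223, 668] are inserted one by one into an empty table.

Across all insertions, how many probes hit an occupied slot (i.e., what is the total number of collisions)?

4

647 hashes to 4; slot 4 is free -> place at 4.
838 hashes to 2; slot 2 is free -> place at 2.
223 hashes to 2; 2 taken -> place at 3.
668 hashes to 2; 2,3,4 taken -> place at 0.
Table: [668, —, 838, 223, 647]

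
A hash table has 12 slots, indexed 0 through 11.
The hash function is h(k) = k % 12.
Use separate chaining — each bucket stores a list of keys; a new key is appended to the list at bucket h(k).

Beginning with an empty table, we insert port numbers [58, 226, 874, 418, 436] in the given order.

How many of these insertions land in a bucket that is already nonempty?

58 → bucket 10
226 → bucket 10 (collision)
874 → bucket 10 (collision)
418 → bucket 10 (collision)
436 → bucket 4
Final buckets:
0: _
1: _
2: _
3: _
4: 436
5: _
6: _
7: _
8: _
9: _
10: 58 -> 226 -> 874 -> 418
11: _

3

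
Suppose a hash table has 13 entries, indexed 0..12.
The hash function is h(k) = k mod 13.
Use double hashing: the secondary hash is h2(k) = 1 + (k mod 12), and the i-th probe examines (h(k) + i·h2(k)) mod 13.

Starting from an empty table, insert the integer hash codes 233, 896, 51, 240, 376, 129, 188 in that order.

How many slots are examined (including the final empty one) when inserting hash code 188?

2

233: h=12 -> slot 12
896: h=12, h2=9, probe 12,8 -> slot 8
51: h=12, h2=4, probe 12,3 -> slot 3
240: h=6 -> slot 6
376: h=12, h2=5, probe 12,4 -> slot 4
129: h=12, h2=10, probe 12,9 -> slot 9
188: h=6, h2=9, probe 6,2 -> slot 2
Table: [_, _, 188, 51, 376, _, 240, _, 896, 129, _, _, 233]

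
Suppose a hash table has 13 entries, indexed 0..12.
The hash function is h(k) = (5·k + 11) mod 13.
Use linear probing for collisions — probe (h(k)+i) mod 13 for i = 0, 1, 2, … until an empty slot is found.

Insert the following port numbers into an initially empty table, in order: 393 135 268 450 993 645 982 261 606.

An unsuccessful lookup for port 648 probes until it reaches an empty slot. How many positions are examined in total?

5

393 hashes to 0; slot 0 is free → place at 0.
135 hashes to 10; slot 10 is free → place at 10.
268 hashes to 12; slot 12 is free → place at 12.
450 hashes to 12; 12,0 taken → place at 1.
993 hashes to 10; 10 taken → place at 11.
645 hashes to 12; 12,0,1 taken → place at 2.
982 hashes to 7; slot 7 is free → place at 7.
261 hashes to 3; slot 3 is free → place at 3.
606 hashes to 12; 12,0,1,2,3 taken → place at 4.
Table: [393, 450, 645, 261, 606, -, -, 982, -, -, 135, 993, 268]
Lookup 648: h=1, probe 1,2,3,4,5 → slot 5 empty, not found.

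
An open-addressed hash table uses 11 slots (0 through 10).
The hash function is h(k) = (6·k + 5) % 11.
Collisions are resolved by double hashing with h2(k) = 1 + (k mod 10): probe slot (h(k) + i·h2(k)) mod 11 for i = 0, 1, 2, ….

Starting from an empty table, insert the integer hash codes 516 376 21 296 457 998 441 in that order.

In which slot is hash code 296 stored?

2

Insert 516: h=10, slot 10 empty -> index 10.
Insert 376: h=6, slot 6 empty -> index 6.
Insert 21: h=10, h2=2, slot 10 occupied -> index 1.
Insert 296: h=10, h2=7, slots 10,6 occupied -> index 2.
Insert 457: h=8, slot 8 empty -> index 8.
Insert 998: h=9, slot 9 empty -> index 9.
Insert 441: h=0, slot 0 empty -> index 0.
Table: [441, 21, 296, ∅, ∅, ∅, 376, ∅, 457, 998, 516]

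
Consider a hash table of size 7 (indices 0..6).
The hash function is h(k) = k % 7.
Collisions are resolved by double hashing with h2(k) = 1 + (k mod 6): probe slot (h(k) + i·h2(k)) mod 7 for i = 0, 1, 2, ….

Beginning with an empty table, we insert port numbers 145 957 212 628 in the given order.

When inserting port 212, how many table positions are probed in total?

3

Insert 145: h=5, slot 5 empty => index 5.
Insert 957: h=5, h2=4, slot 5 occupied => index 2.
Insert 212: h=2, h2=3, slots 2,5 occupied => index 1.
Insert 628: h=5, h2=5, slot 5 occupied => index 3.
Table: [—, 212, 957, 628, —, 145, —]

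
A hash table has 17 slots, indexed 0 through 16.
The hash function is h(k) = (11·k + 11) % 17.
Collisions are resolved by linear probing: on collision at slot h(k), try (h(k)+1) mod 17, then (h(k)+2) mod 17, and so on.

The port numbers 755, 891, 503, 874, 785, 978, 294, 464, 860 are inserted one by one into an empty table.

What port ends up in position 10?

785

755: h=3 → slot 3
891: h=3, probe 3,4 → slot 4
503: h=2 → slot 2
874: h=3, probe 3,4,5 → slot 5
785: h=10 → slot 10
978: h=8 → slot 8
294: h=15 → slot 15
464: h=15, probe 15,16 → slot 16
860: h=2, probe 2,3,4,5,6 → slot 6
Table: [—, —, 503, 755, 891, 874, 860, —, 978, —, 785, —, —, —, —, 294, 464]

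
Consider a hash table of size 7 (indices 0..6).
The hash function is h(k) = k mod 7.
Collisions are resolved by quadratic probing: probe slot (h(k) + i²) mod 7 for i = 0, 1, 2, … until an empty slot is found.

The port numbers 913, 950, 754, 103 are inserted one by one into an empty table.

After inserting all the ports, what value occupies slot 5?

950

913: h=3 → slot 3
950: h=5 → slot 5
754: h=5, probe 5,6 → slot 6
103: h=5, probe 5,6,2 → slot 2
Table: [—, —, 103, 913, —, 950, 754]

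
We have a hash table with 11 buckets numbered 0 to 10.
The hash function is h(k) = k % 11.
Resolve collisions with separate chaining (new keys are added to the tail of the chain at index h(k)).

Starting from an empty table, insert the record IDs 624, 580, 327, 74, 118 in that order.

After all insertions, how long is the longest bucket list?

Insert 624: h=8, bucket 8 empty → new chain.
Insert 580: h=8, bucket 8 nonempty → append to chain.
Insert 327: h=8, bucket 8 nonempty → append to chain.
Insert 74: h=8, bucket 8 nonempty → append to chain.
Insert 118: h=8, bucket 8 nonempty → append to chain.
Final buckets:
0: -
1: -
2: -
3: -
4: -
5: -
6: -
7: -
8: 624 -> 580 -> 327 -> 74 -> 118
9: -
10: -

5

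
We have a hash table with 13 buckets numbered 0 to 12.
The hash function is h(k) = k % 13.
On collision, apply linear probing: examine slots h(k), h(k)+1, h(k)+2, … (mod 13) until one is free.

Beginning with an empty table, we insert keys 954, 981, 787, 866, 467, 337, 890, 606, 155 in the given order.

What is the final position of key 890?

954: h=5 => slot 5
981: h=6 => slot 6
787: h=7 => slot 7
866: h=8 => slot 8
467: h=12 => slot 12
337: h=12, probe 12,0 => slot 0
890: h=6, probe 6,7,8,9 => slot 9
606: h=8, probe 8,9,10 => slot 10
155: h=12, probe 12,0,1 => slot 1
Table: [337, 155, -, -, -, 954, 981, 787, 866, 890, 606, -, 467]

9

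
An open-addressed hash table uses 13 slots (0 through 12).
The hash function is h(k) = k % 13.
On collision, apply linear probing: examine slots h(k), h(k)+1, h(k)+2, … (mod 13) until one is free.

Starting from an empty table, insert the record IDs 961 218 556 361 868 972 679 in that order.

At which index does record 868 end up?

1

961 hashes to 12; slot 12 is free => place at 12.
218 hashes to 10; slot 10 is free => place at 10.
556 hashes to 10; 10 taken => place at 11.
361 hashes to 10; 10,11,12 taken => place at 0.
868 hashes to 10; 10,11,12,0 taken => place at 1.
972 hashes to 10; 10,11,12,0,1 taken => place at 2.
679 hashes to 3; slot 3 is free => place at 3.
Table: [361, 868, 972, 679, -, -, -, -, -, -, 218, 556, 961]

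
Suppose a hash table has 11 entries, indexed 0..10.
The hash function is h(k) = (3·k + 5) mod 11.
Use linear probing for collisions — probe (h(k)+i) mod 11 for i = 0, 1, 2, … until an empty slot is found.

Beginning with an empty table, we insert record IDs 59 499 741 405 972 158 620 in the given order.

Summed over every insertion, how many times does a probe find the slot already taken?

59: h=6 -> slot 6
499: h=6, probe 6,7 -> slot 7
741: h=6, probe 6,7,8 -> slot 8
405: h=10 -> slot 10
972: h=6, probe 6,7,8,9 -> slot 9
158: h=6, probe 6,7,8,9,10,0 -> slot 0
620: h=6, probe 6,7,8,9,10,0,1 -> slot 1
Table: [158, 620, -, -, -, -, 59, 499, 741, 972, 405]

17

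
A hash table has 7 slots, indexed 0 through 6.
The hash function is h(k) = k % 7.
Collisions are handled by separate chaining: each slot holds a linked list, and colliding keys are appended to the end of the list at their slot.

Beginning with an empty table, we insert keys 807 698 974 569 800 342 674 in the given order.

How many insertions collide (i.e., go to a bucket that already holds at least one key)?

3

807 → bucket 2
698 → bucket 5
974 → bucket 1
569 → bucket 2 (collision)
800 → bucket 2 (collision)
342 → bucket 6
674 → bucket 2 (collision)
Final buckets:
0: .
1: 974
2: 807 -> 569 -> 800 -> 674
3: .
4: .
5: 698
6: 342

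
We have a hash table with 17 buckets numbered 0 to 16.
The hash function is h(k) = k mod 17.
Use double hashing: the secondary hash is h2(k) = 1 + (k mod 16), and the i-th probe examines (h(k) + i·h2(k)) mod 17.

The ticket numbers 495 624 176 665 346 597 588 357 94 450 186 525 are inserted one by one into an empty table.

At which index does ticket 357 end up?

1

Insert 495: h=2, slot 2 empty => index 2.
Insert 624: h=12, slot 12 empty => index 12.
Insert 176: h=6, slot 6 empty => index 6.
Insert 665: h=2, h2=10, slots 2,12 occupied => index 5.
Insert 346: h=6, h2=11, slot 6 occupied => index 0.
Insert 597: h=2, h2=6, slot 2 occupied => index 8.
Insert 588: h=10, slot 10 empty => index 10.
Insert 357: h=0, h2=6, slots 0,6,12 occupied => index 1.
Insert 94: h=9, slot 9 empty => index 9.
Insert 450: h=8, h2=3, slot 8 occupied => index 11.
Insert 186: h=16, slot 16 empty => index 16.
Insert 525: h=15, slot 15 empty => index 15.
Table: [346, 357, 495, _, _, 665, 176, _, 597, 94, 588, 450, 624, _, _, 525, 186]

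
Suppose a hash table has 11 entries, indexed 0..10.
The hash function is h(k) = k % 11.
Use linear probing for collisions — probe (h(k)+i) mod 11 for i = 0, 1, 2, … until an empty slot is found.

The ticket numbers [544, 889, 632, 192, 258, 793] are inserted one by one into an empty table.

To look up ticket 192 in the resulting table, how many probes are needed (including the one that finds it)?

3

544 hashes to 5; slot 5 is free -> place at 5.
889 hashes to 9; slot 9 is free -> place at 9.
632 hashes to 5; 5 taken -> place at 6.
192 hashes to 5; 5,6 taken -> place at 7.
258 hashes to 5; 5,6,7 taken -> place at 8.
793 hashes to 1; slot 1 is free -> place at 1.
Table: [., 793, ., ., ., 544, 632, 192, 258, 889, .]
Lookup 192: h=5, probe 5,6,7 → found at 7.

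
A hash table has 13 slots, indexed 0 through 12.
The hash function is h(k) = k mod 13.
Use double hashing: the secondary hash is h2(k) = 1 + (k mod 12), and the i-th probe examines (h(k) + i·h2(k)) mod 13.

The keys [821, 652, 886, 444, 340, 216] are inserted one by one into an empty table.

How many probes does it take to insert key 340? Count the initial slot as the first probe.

821 hashes to 2; slot 2 is free -> place at 2.
652 hashes to 2, h2=5; 2 taken -> place at 7.
886 hashes to 2, h2=11; 2 taken -> place at 0.
444 hashes to 2, h2=1; 2 taken -> place at 3.
340 hashes to 2, h2=5; 2,7 taken -> place at 12.
216 hashes to 8; slot 8 is free -> place at 8.
Table: [886, ., 821, 444, ., ., ., 652, 216, ., ., ., 340]

3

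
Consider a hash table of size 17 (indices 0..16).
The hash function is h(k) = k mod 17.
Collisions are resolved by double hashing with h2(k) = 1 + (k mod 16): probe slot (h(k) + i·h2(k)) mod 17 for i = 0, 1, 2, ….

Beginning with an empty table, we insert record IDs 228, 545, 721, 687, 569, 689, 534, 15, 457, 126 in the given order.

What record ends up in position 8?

Insert 228: h=7, slot 7 empty => index 7.
Insert 545: h=1, slot 1 empty => index 1.
Insert 721: h=7, h2=2, slot 7 occupied => index 9.
Insert 687: h=7, h2=16, slot 7 occupied => index 6.
Insert 569: h=8, slot 8 empty => index 8.
Insert 689: h=9, h2=2, slot 9 occupied => index 11.
Insert 534: h=7, h2=7, slot 7 occupied => index 14.
Insert 15: h=15, slot 15 empty => index 15.
Insert 457: h=15, h2=10, slots 15,8,1,11 occupied => index 4.
Insert 126: h=7, h2=15, slot 7 occupied => index 5.
Table: [-, 545, -, -, 457, 126, 687, 228, 569, 721, -, 689, -, -, 534, 15, -]

569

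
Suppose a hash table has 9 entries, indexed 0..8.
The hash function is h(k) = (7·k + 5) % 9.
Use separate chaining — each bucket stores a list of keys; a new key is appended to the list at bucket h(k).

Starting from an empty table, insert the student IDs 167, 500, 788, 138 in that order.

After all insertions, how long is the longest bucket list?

167 → bucket 4
500 → bucket 4 (collision)
788 → bucket 4 (collision)
138 → bucket 8
Final buckets:
0: .
1: .
2: .
3: .
4: 167 -> 500 -> 788
5: .
6: .
7: .
8: 138

3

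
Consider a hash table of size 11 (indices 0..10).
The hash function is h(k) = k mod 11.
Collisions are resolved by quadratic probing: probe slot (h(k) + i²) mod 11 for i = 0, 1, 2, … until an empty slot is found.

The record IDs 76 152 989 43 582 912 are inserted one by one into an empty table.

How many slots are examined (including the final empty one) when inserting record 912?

Insert 76: h=10, slot 10 empty -> index 10.
Insert 152: h=9, slot 9 empty -> index 9.
Insert 989: h=10, slot 10 occupied -> index 0.
Insert 43: h=10, slots 10,0 occupied -> index 3.
Insert 582: h=10, slots 10,0,3 occupied -> index 8.
Insert 912: h=10, slots 10,0,3,8 occupied -> index 4.
Table: [989, —, —, 43, 912, —, —, —, 582, 152, 76]

5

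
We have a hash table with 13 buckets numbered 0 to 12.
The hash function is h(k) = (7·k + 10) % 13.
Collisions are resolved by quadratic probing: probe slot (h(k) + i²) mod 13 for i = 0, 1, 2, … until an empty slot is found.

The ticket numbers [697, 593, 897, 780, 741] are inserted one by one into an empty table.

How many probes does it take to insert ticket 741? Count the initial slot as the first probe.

4

Insert 697: h=1, slot 1 empty => index 1.
Insert 593: h=1, slot 1 occupied => index 2.
Insert 897: h=10, slot 10 empty => index 10.
Insert 780: h=10, slot 10 occupied => index 11.
Insert 741: h=10, slots 10,11,1 occupied => index 6.
Table: [_, 697, 593, _, _, _, 741, _, _, _, 897, 780, _]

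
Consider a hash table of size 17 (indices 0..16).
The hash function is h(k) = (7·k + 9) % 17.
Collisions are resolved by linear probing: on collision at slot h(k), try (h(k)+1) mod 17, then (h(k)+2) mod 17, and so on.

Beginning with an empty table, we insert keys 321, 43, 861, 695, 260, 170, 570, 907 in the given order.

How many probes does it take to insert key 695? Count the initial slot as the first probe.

Insert 321: h=12, slot 12 empty → index 12.
Insert 43: h=4, slot 4 empty → index 4.
Insert 861: h=1, slot 1 empty → index 1.
Insert 695: h=12, slot 12 occupied → index 13.
Insert 260: h=10, slot 10 empty → index 10.
Insert 170: h=9, slot 9 empty → index 9.
Insert 570: h=4, slot 4 occupied → index 5.
Insert 907: h=0, slot 0 empty → index 0.
Table: [907, 861, ., ., 43, 570, ., ., ., 170, 260, ., 321, 695, ., ., .]

2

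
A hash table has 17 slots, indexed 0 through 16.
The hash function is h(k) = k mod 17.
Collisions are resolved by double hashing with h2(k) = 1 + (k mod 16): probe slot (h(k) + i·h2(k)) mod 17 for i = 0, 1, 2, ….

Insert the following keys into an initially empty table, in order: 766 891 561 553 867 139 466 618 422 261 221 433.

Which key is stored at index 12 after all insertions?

261

766: h=1 -> slot 1
891: h=7 -> slot 7
561: h=0 -> slot 0
553: h=9 -> slot 9
867: h=0, h2=4, probe 0,4 -> slot 4
139: h=3 -> slot 3
466: h=7, h2=3, probe 7,10 -> slot 10
618: h=6 -> slot 6
422: h=14 -> slot 14
261: h=6, h2=6, probe 6,12 -> slot 12
221: h=0, h2=14, probe 0,14,11 -> slot 11
433: h=8 -> slot 8
Table: [561, 766, ., 139, 867, ., 618, 891, 433, 553, 466, 221, 261, ., 422, ., .]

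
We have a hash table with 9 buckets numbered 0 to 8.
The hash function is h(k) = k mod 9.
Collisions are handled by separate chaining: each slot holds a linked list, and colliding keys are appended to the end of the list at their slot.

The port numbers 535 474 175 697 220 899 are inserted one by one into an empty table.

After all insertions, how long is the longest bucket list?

Insert 535: h=4, bucket 4 empty -> new chain.
Insert 474: h=6, bucket 6 empty -> new chain.
Insert 175: h=4, bucket 4 nonempty -> append to chain.
Insert 697: h=4, bucket 4 nonempty -> append to chain.
Insert 220: h=4, bucket 4 nonempty -> append to chain.
Insert 899: h=8, bucket 8 empty -> new chain.
Final buckets:
0: —
1: —
2: —
3: —
4: 535 -> 175 -> 697 -> 220
5: —
6: 474
7: —
8: 899

4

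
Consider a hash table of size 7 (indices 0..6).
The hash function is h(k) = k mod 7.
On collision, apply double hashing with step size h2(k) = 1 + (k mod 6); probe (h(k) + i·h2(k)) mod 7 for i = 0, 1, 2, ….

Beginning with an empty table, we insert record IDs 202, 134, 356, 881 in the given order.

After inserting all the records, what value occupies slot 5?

881

202 hashes to 6; slot 6 is free -> place at 6.
134 hashes to 1; slot 1 is free -> place at 1.
356 hashes to 6, h2=3; 6 taken -> place at 2.
881 hashes to 6, h2=6; 6 taken -> place at 5.
Table: [—, 134, 356, —, —, 881, 202]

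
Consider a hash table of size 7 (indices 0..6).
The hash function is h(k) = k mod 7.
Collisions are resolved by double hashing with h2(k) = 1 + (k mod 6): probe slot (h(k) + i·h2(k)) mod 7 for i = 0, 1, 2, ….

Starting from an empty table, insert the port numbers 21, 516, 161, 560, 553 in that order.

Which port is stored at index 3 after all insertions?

560

Insert 21: h=0, slot 0 empty -> index 0.
Insert 516: h=5, slot 5 empty -> index 5.
Insert 161: h=0, h2=6, slot 0 occupied -> index 6.
Insert 560: h=0, h2=3, slot 0 occupied -> index 3.
Insert 553: h=0, h2=2, slot 0 occupied -> index 2.
Table: [21, -, 553, 560, -, 516, 161]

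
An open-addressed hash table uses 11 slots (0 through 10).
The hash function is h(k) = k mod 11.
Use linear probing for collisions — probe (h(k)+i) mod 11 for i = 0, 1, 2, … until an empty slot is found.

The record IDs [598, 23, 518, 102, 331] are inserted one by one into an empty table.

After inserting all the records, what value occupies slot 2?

518

598 hashes to 4; slot 4 is free -> place at 4.
23 hashes to 1; slot 1 is free -> place at 1.
518 hashes to 1; 1 taken -> place at 2.
102 hashes to 3; slot 3 is free -> place at 3.
331 hashes to 1; 1,2,3,4 taken -> place at 5.
Table: [_, 23, 518, 102, 598, 331, _, _, _, _, _]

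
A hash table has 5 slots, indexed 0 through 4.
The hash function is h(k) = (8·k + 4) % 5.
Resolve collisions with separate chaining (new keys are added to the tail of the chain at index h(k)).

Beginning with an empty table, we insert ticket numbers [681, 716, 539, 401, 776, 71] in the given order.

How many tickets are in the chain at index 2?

681 → bucket 2
716 → bucket 2 (collision)
539 → bucket 1
401 → bucket 2 (collision)
776 → bucket 2 (collision)
71 → bucket 2 (collision)
Final buckets:
0: _
1: 539
2: 681 -> 716 -> 401 -> 776 -> 71
3: _
4: _

5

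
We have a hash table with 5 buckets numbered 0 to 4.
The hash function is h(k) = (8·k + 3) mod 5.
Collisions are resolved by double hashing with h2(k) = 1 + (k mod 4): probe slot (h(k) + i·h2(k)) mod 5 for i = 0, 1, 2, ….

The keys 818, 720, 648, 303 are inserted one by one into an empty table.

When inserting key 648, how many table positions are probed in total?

818: h=2 -> slot 2
720: h=3 -> slot 3
648: h=2, h2=1, probe 2,3,4 -> slot 4
303: h=2, h2=4, probe 2,1 -> slot 1
Table: [∅, 303, 818, 720, 648]

3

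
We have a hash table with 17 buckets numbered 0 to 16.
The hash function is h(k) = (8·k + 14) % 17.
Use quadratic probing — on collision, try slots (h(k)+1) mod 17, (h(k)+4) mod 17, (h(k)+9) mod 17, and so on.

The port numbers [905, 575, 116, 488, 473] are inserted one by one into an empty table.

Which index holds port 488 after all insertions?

9

905 hashes to 12; slot 12 is free → place at 12.
575 hashes to 7; slot 7 is free → place at 7.
116 hashes to 7; 7 taken → place at 8.
488 hashes to 8; 8 taken → place at 9.
473 hashes to 7; 7,8 taken → place at 11.
Table: [-, -, -, -, -, -, -, 575, 116, 488, -, 473, 905, -, -, -, -]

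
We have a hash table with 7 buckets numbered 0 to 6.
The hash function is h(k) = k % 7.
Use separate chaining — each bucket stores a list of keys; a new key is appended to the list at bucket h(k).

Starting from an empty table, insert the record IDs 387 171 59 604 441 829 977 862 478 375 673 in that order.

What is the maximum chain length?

3

387 → bucket 2
171 → bucket 3
59 → bucket 3 (collision)
604 → bucket 2 (collision)
441 → bucket 0
829 → bucket 3 (collision)
977 → bucket 4
862 → bucket 1
478 → bucket 2 (collision)
375 → bucket 4 (collision)
673 → bucket 1 (collision)
Final buckets:
0: 441
1: 862 -> 673
2: 387 -> 604 -> 478
3: 171 -> 59 -> 829
4: 977 -> 375
5: -
6: -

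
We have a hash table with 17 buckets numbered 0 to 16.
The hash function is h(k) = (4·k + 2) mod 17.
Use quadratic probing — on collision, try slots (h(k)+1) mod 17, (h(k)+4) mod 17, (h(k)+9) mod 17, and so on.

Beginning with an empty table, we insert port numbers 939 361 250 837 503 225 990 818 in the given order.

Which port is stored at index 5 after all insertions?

837

939: h=1 → slot 1
361: h=1, probe 1,2 → slot 2
250: h=16 → slot 16
837: h=1, probe 1,2,5 → slot 5
503: h=8 → slot 8
225: h=1, probe 1,2,5,10 → slot 10
990: h=1, probe 1,2,5,10,0 → slot 0
818: h=10, probe 10,11 → slot 11
Table: [990, 939, 361, _, _, 837, _, _, 503, _, 225, 818, _, _, _, _, 250]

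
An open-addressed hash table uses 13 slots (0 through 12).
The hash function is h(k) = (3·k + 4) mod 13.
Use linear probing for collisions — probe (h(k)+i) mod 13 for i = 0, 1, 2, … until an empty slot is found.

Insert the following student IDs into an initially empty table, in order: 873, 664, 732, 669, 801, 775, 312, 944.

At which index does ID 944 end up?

6

873: h=10 -> slot 10
664: h=7 -> slot 7
732: h=3 -> slot 3
669: h=9 -> slot 9
801: h=2 -> slot 2
775: h=2, probe 2,3,4 -> slot 4
312: h=4, probe 4,5 -> slot 5
944: h=2, probe 2,3,4,5,6 -> slot 6
Table: [∅, ∅, 801, 732, 775, 312, 944, 664, ∅, 669, 873, ∅, ∅]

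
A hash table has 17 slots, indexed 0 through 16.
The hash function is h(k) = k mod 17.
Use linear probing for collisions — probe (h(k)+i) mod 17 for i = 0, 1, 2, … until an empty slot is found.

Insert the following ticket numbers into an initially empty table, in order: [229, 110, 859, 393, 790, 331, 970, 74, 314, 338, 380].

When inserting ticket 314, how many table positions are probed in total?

6

229: h=8 -> slot 8
110: h=8, probe 8,9 -> slot 9
859: h=9, probe 9,10 -> slot 10
393: h=2 -> slot 2
790: h=8, probe 8,9,10,11 -> slot 11
331: h=8, probe 8,9,10,11,12 -> slot 12
970: h=1 -> slot 1
74: h=6 -> slot 6
314: h=8, probe 8,9,10,11,12,13 -> slot 13
338: h=15 -> slot 15
380: h=6, probe 6,7 -> slot 7
Table: [—, 970, 393, —, —, —, 74, 380, 229, 110, 859, 790, 331, 314, —, 338, —]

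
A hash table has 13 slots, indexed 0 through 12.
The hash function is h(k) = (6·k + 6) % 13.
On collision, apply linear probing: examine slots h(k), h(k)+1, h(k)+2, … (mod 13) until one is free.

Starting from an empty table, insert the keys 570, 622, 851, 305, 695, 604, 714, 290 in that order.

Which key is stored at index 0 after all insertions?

714

570 hashes to 7; slot 7 is free => place at 7.
622 hashes to 7; 7 taken => place at 8.
851 hashes to 3; slot 3 is free => place at 3.
305 hashes to 3; 3 taken => place at 4.
695 hashes to 3; 3,4 taken => place at 5.
604 hashes to 3; 3,4,5 taken => place at 6.
714 hashes to 0; slot 0 is free => place at 0.
290 hashes to 4; 4,5,6,7,8 taken => place at 9.
Table: [714, ∅, ∅, 851, 305, 695, 604, 570, 622, 290, ∅, ∅, ∅]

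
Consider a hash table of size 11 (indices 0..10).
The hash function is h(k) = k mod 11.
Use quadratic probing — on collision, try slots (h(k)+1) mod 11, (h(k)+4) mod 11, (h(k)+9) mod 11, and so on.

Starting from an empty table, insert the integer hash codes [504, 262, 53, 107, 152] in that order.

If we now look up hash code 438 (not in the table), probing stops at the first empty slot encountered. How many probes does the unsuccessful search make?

5

504 hashes to 9; slot 9 is free → place at 9.
262 hashes to 9; 9 taken → place at 10.
53 hashes to 9; 9,10 taken → place at 2.
107 hashes to 8; slot 8 is free → place at 8.
152 hashes to 9; 9,10,2 taken → place at 7.
Table: [∅, ∅, 53, ∅, ∅, ∅, ∅, 152, 107, 504, 262]
Lookup 438: h=9, probe 9,10,2,7,3 → slot 3 empty, not found.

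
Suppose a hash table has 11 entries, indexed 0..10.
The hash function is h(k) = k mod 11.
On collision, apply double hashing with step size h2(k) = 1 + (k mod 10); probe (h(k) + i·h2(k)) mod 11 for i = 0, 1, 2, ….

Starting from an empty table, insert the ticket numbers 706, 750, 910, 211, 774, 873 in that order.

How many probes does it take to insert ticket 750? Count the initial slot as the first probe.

706: h=2 => slot 2
750: h=2, h2=1, probe 2,3 => slot 3
910: h=8 => slot 8
211: h=2, h2=2, probe 2,4 => slot 4
774: h=4, h2=5, probe 4,9 => slot 9
873: h=4, h2=4, probe 4,8,1 => slot 1
Table: [., 873, 706, 750, 211, ., ., ., 910, 774, .]

2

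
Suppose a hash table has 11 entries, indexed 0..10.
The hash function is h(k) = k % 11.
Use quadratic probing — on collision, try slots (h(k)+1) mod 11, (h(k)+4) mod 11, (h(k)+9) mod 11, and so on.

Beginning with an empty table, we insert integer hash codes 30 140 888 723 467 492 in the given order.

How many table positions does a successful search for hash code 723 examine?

4

30 hashes to 8; slot 8 is free -> place at 8.
140 hashes to 8; 8 taken -> place at 9.
888 hashes to 8; 8,9 taken -> place at 1.
723 hashes to 8; 8,9,1 taken -> place at 6.
467 hashes to 5; slot 5 is free -> place at 5.
492 hashes to 8; 8,9,1,6 taken -> place at 2.
Table: [_, 888, 492, _, _, 467, 723, _, 30, 140, _]
Lookup 723: h=8, probe 8,9,1,6 → found at 6.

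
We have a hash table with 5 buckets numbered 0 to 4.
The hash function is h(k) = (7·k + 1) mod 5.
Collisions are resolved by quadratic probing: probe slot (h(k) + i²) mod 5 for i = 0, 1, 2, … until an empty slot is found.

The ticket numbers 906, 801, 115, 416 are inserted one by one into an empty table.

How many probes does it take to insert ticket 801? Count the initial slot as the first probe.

2

906: h=3 => slot 3
801: h=3, probe 3,4 => slot 4
115: h=1 => slot 1
416: h=3, probe 3,4,2 => slot 2
Table: [-, 115, 416, 906, 801]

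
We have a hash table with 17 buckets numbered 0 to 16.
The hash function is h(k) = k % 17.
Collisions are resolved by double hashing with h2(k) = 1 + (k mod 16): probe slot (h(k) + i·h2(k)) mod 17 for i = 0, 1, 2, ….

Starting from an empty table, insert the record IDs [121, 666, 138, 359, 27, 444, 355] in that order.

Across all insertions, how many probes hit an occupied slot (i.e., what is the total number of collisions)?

6

121 hashes to 2; slot 2 is free => place at 2.
666 hashes to 3; slot 3 is free => place at 3.
138 hashes to 2, h2=11; 2 taken => place at 13.
359 hashes to 2, h2=8; 2 taken => place at 10.
27 hashes to 10, h2=12; 10 taken => place at 5.
444 hashes to 2, h2=13; 2 taken => place at 15.
355 hashes to 15, h2=4; 15,2 taken => place at 6.
Table: [—, —, 121, 666, —, 27, 355, —, —, —, 359, —, —, 138, —, 444, —]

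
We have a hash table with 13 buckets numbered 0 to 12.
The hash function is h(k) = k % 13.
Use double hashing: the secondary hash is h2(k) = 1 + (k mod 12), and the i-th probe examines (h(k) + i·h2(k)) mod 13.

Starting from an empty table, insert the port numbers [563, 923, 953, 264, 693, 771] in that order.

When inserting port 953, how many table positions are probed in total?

563: h=4 -> slot 4
923: h=0 -> slot 0
953: h=4, h2=6, probe 4,10 -> slot 10
264: h=4, h2=1, probe 4,5 -> slot 5
693: h=4, h2=10, probe 4,1 -> slot 1
771: h=4, h2=4, probe 4,8 -> slot 8
Table: [923, 693, _, _, 563, 264, _, _, 771, _, 953, _, _]

2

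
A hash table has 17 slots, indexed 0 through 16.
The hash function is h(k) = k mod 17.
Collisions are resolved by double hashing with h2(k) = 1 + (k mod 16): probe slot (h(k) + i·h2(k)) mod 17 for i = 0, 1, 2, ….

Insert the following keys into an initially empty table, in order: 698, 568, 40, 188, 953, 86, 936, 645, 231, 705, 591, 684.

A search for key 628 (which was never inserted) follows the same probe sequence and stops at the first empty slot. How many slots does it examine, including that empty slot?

698 hashes to 1; slot 1 is free → place at 1.
568 hashes to 7; slot 7 is free → place at 7.
40 hashes to 6; slot 6 is free → place at 6.
188 hashes to 1, h2=13; 1 taken → place at 14.
953 hashes to 1, h2=10; 1 taken → place at 11.
86 hashes to 1, h2=7; 1 taken → place at 8.
936 hashes to 1, h2=9; 1 taken → place at 10.
645 hashes to 16; slot 16 is free → place at 16.
231 hashes to 10, h2=8; 10,1 taken → place at 9.
705 hashes to 8, h2=2; 8,10 taken → place at 12.
591 hashes to 13; slot 13 is free → place at 13.
684 hashes to 4; slot 4 is free → place at 4.
Table: [∅, 698, ∅, ∅, 684, ∅, 40, 568, 86, 231, 936, 953, 705, 591, 188, ∅, 645]
Lookup 628: h=16, h2=5, probe 16,4,9,14,2 → slot 2 empty, not found.

5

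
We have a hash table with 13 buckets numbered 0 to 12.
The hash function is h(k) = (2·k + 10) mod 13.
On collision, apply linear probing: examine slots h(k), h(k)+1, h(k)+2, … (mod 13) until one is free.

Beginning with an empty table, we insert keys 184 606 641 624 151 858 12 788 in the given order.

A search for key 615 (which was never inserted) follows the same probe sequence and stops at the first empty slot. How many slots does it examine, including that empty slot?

184: h=1 => slot 1
606: h=0 => slot 0
641: h=5 => slot 5
624: h=10 => slot 10
151: h=0, probe 0,1,2 => slot 2
858: h=10, probe 10,11 => slot 11
12: h=8 => slot 8
788: h=0, probe 0,1,2,3 => slot 3
Table: [606, 184, 151, 788, ∅, 641, ∅, ∅, 12, ∅, 624, 858, ∅]
Lookup 615: h=5, probe 5,6 → slot 6 empty, not found.

2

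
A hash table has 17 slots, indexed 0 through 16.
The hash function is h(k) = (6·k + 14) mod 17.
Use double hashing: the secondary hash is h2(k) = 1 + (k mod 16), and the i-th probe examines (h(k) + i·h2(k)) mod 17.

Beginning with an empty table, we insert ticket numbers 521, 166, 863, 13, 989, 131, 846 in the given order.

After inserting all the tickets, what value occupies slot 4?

13

521 hashes to 12; slot 12 is free => place at 12.
166 hashes to 7; slot 7 is free => place at 7.
863 hashes to 7, h2=16; 7 taken => place at 6.
13 hashes to 7, h2=14; 7 taken => place at 4.
989 hashes to 15; slot 15 is free => place at 15.
131 hashes to 1; slot 1 is free => place at 1.
846 hashes to 7, h2=15; 7 taken => place at 5.
Table: [_, 131, _, _, 13, 846, 863, 166, _, _, _, _, 521, _, _, 989, _]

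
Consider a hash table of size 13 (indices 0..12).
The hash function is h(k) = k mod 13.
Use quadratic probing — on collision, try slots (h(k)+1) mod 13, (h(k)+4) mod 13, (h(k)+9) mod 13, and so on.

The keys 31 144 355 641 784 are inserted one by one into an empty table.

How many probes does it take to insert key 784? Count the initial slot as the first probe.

4

31 hashes to 5; slot 5 is free → place at 5.
144 hashes to 1; slot 1 is free → place at 1.
355 hashes to 4; slot 4 is free → place at 4.
641 hashes to 4; 4,5 taken → place at 8.
784 hashes to 4; 4,5,8 taken → place at 0.
Table: [784, 144, -, -, 355, 31, -, -, 641, -, -, -, -]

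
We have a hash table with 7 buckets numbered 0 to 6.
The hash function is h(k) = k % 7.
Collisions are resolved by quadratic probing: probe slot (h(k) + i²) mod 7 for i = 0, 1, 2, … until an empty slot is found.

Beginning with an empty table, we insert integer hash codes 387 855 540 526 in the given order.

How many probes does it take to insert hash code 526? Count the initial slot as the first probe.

4

Insert 387: h=2, slot 2 empty => index 2.
Insert 855: h=1, slot 1 empty => index 1.
Insert 540: h=1, slots 1,2 occupied => index 5.
Insert 526: h=1, slots 1,2,5 occupied => index 3.
Table: [∅, 855, 387, 526, ∅, 540, ∅]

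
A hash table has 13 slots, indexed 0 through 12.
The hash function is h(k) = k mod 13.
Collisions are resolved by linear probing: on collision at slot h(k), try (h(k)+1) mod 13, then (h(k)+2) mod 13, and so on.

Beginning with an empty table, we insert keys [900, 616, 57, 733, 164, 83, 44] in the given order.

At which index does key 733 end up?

Insert 900: h=3, slot 3 empty → index 3.
Insert 616: h=5, slot 5 empty → index 5.
Insert 57: h=5, slot 5 occupied → index 6.
Insert 733: h=5, slots 5,6 occupied → index 7.
Insert 164: h=8, slot 8 empty → index 8.
Insert 83: h=5, slots 5,6,7,8 occupied → index 9.
Insert 44: h=5, slots 5,6,7,8,9 occupied → index 10.
Table: [., ., ., 900, ., 616, 57, 733, 164, 83, 44, ., .]

7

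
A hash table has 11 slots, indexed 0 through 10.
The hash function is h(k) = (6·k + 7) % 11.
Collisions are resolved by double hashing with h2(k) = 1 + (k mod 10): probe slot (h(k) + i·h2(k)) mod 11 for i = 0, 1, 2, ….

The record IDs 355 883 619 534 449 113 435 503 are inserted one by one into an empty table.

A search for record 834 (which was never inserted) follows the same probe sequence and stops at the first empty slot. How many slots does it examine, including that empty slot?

Insert 355: h=3, slot 3 empty → index 3.
Insert 883: h=3, h2=4, slot 3 occupied → index 7.
Insert 619: h=3, h2=10, slot 3 occupied → index 2.
Insert 534: h=10, slot 10 empty → index 10.
Insert 449: h=6, slot 6 empty → index 6.
Insert 113: h=3, h2=4, slots 3,7 occupied → index 0.
Insert 435: h=10, h2=6, slot 10 occupied → index 5.
Insert 503: h=0, h2=4, slot 0 occupied → index 4.
Table: [113, -, 619, 355, 503, 435, 449, 883, -, -, 534]
Lookup 834: h=6, h2=5, probe 6,0,5,10,4,9 → slot 9 empty, not found.

6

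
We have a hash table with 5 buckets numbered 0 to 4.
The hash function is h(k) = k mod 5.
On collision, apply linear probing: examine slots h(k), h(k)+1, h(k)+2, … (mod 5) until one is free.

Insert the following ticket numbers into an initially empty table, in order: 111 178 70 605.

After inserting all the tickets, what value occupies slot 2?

111 hashes to 1; slot 1 is free => place at 1.
178 hashes to 3; slot 3 is free => place at 3.
70 hashes to 0; slot 0 is free => place at 0.
605 hashes to 0; 0,1 taken => place at 2.
Table: [70, 111, 605, 178, .]

605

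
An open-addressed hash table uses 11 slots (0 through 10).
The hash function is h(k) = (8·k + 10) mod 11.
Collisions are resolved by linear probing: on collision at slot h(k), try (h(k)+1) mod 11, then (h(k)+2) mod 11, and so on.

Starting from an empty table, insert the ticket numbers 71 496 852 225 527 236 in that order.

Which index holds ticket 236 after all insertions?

10

71: h=6 => slot 6
496: h=7 => slot 7
852: h=6, probe 6,7,8 => slot 8
225: h=6, probe 6,7,8,9 => slot 9
527: h=2 => slot 2
236: h=6, probe 6,7,8,9,10 => slot 10
Table: [—, —, 527, —, —, —, 71, 496, 852, 225, 236]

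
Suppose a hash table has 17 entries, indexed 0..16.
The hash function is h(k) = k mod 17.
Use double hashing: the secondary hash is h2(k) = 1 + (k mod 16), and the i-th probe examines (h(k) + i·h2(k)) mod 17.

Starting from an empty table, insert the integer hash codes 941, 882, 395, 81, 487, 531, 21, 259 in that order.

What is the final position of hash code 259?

12

Insert 941: h=6, slot 6 empty => index 6.
Insert 882: h=15, slot 15 empty => index 15.
Insert 395: h=4, slot 4 empty => index 4.
Insert 81: h=13, slot 13 empty => index 13.
Insert 487: h=11, slot 11 empty => index 11.
Insert 531: h=4, h2=4, slot 4 occupied => index 8.
Insert 21: h=4, h2=6, slot 4 occupied => index 10.
Insert 259: h=4, h2=4, slots 4,8 occupied => index 12.
Table: [—, —, —, —, 395, —, 941, —, 531, —, 21, 487, 259, 81, —, 882, —]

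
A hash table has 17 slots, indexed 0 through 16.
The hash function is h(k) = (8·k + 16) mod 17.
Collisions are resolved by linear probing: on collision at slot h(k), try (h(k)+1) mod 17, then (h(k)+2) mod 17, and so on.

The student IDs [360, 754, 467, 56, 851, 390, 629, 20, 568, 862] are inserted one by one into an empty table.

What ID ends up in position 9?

20

360 hashes to 6; slot 6 is free -> place at 6.
754 hashes to 13; slot 13 is free -> place at 13.
467 hashes to 12; slot 12 is free -> place at 12.
56 hashes to 5; slot 5 is free -> place at 5.
851 hashes to 7; slot 7 is free -> place at 7.
390 hashes to 8; slot 8 is free -> place at 8.
629 hashes to 16; slot 16 is free -> place at 16.
20 hashes to 6; 6,7,8 taken -> place at 9.
568 hashes to 4; slot 4 is free -> place at 4.
862 hashes to 10; slot 10 is free -> place at 10.
Table: [-, -, -, -, 568, 56, 360, 851, 390, 20, 862, -, 467, 754, -, -, 629]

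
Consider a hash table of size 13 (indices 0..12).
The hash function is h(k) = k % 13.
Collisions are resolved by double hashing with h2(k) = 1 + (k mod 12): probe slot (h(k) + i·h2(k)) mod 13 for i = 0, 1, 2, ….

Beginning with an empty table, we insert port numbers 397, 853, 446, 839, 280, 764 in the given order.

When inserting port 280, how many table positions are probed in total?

2

397: h=7 => slot 7
853: h=8 => slot 8
446: h=4 => slot 4
839: h=7, h2=12, probe 7,6 => slot 6
280: h=7, h2=5, probe 7,12 => slot 12
764: h=10 => slot 10
Table: [_, _, _, _, 446, _, 839, 397, 853, _, 764, _, 280]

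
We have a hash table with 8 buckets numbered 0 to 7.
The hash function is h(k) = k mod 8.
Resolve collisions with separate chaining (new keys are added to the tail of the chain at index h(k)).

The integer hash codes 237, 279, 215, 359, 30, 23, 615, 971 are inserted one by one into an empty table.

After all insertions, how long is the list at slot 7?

Insert 237: h=5, bucket 5 empty -> new chain.
Insert 279: h=7, bucket 7 empty -> new chain.
Insert 215: h=7, bucket 7 nonempty -> append to chain.
Insert 359: h=7, bucket 7 nonempty -> append to chain.
Insert 30: h=6, bucket 6 empty -> new chain.
Insert 23: h=7, bucket 7 nonempty -> append to chain.
Insert 615: h=7, bucket 7 nonempty -> append to chain.
Insert 971: h=3, bucket 3 empty -> new chain.
Final buckets:
0: .
1: .
2: .
3: 971
4: .
5: 237
6: 30
7: 279 -> 215 -> 359 -> 23 -> 615

5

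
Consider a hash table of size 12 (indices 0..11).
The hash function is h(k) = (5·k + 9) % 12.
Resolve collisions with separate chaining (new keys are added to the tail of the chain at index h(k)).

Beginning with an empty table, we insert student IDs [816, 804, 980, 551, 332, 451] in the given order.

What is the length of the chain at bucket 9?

2

816 -> bucket 9
804 -> bucket 9 (collision)
980 -> bucket 1
551 -> bucket 4
332 -> bucket 1 (collision)
451 -> bucket 8
Final buckets:
0: _
1: 980 -> 332
2: _
3: _
4: 551
5: _
6: _
7: _
8: 451
9: 816 -> 804
10: _
11: _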